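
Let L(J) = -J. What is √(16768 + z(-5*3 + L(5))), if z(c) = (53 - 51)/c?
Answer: 3*√186310/10 ≈ 129.49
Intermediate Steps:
z(c) = 2/c
√(16768 + z(-5*3 + L(5))) = √(16768 + 2/(-5*3 - 1*5)) = √(16768 + 2/(-15 - 5)) = √(16768 + 2/(-20)) = √(16768 + 2*(-1/20)) = √(16768 - ⅒) = √(167679/10) = 3*√186310/10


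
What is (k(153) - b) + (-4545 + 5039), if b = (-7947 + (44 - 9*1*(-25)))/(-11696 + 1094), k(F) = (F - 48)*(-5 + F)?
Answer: 84992395/5301 ≈ 16033.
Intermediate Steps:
k(F) = (-48 + F)*(-5 + F)
b = 3839/5301 (b = (-7947 + (44 - 9*(-25)))/(-10602) = (-7947 + (44 + 225))*(-1/10602) = (-7947 + 269)*(-1/10602) = -7678*(-1/10602) = 3839/5301 ≈ 0.72420)
(k(153) - b) + (-4545 + 5039) = ((240 + 153² - 53*153) - 1*3839/5301) + (-4545 + 5039) = ((240 + 23409 - 8109) - 3839/5301) + 494 = (15540 - 3839/5301) + 494 = 82373701/5301 + 494 = 84992395/5301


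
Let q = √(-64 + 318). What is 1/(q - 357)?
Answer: -357/127195 - √254/127195 ≈ -0.0029320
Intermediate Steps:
q = √254 ≈ 15.937
1/(q - 357) = 1/(√254 - 357) = 1/(-357 + √254)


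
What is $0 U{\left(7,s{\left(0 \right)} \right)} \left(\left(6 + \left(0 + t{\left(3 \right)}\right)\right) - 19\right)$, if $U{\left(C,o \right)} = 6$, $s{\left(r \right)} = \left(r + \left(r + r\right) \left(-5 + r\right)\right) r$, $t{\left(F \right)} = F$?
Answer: $0$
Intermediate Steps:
$s{\left(r \right)} = r \left(r + 2 r \left(-5 + r\right)\right)$ ($s{\left(r \right)} = \left(r + 2 r \left(-5 + r\right)\right) r = r \left(r + 2 r \left(-5 + r\right)\right)$)
$0 U{\left(7,s{\left(0 \right)} \right)} \left(\left(6 + \left(0 + t{\left(3 \right)}\right)\right) - 19\right) = 0 \cdot 6 \left(\left(6 + \left(0 + 3\right)\right) - 19\right) = 0 \cdot 6 \left(\left(6 + 3\right) - 19\right) = 0 \cdot 6 \left(9 - 19\right) = 0 \cdot 6 \left(-10\right) = 0 \left(-60\right) = 0$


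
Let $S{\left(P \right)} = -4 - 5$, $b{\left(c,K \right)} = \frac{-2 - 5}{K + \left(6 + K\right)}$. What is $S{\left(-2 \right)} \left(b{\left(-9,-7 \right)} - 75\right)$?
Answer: $\frac{5337}{8} \approx 667.13$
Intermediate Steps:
$b{\left(c,K \right)} = - \frac{7}{6 + 2 K}$
$S{\left(P \right)} = -9$ ($S{\left(P \right)} = -4 - 5 = -9$)
$S{\left(-2 \right)} \left(b{\left(-9,-7 \right)} - 75\right) = - 9 \left(- \frac{7}{6 + 2 \left(-7\right)} - 75\right) = - 9 \left(- \frac{7}{6 - 14} - 75\right) = - 9 \left(- \frac{7}{-8} - 75\right) = - 9 \left(\left(-7\right) \left(- \frac{1}{8}\right) - 75\right) = - 9 \left(\frac{7}{8} - 75\right) = \left(-9\right) \left(- \frac{593}{8}\right) = \frac{5337}{8}$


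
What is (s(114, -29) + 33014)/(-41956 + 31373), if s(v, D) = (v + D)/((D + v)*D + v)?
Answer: -77615829/24880633 ≈ -3.1195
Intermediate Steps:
s(v, D) = (D + v)/(v + D*(D + v)) (s(v, D) = (D + v)/(D*(D + v) + v) = (D + v)/(v + D*(D + v)))
(s(114, -29) + 33014)/(-41956 + 31373) = ((-29 + 114)/(114 + (-29)² - 29*114) + 33014)/(-41956 + 31373) = (85/(114 + 841 - 3306) + 33014)/(-10583) = (85/(-2351) + 33014)*(-1/10583) = (-1/2351*85 + 33014)*(-1/10583) = (-85/2351 + 33014)*(-1/10583) = (77615829/2351)*(-1/10583) = -77615829/24880633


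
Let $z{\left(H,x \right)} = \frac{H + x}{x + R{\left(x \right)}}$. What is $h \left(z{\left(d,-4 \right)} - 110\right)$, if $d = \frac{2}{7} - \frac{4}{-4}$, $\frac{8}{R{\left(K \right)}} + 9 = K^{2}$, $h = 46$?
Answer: $- \frac{50163}{10} \approx -5016.3$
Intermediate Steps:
$R{\left(K \right)} = \frac{8}{-9 + K^{2}}$
$d = \frac{9}{7}$ ($d = 2 \cdot \frac{1}{7} - -1 = \frac{2}{7} + 1 = \frac{9}{7} \approx 1.2857$)
$z{\left(H,x \right)} = \frac{H + x}{x + \frac{8}{-9 + x^{2}}}$
$h \left(z{\left(d,-4 \right)} - 110\right) = 46 \left(\frac{\left(-9 + \left(-4\right)^{2}\right) \left(\frac{9}{7} - 4\right)}{8 - 4 \left(-9 + \left(-4\right)^{2}\right)} - 110\right) = 46 \left(\frac{1}{8 - 4 \left(-9 + 16\right)} \left(-9 + 16\right) \left(- \frac{19}{7}\right) - 110\right) = 46 \left(\frac{1}{8 - 28} \cdot 7 \left(- \frac{19}{7}\right) - 110\right) = 46 \left(\frac{1}{-20} \cdot 7 \left(- \frac{19}{7}\right) - 110\right) = 46 \left(\left(- \frac{1}{20}\right) 7 \left(- \frac{19}{7}\right) - 110\right) = 46 \left(\frac{19}{20} - 110\right) = 46 \left(- \frac{2181}{20}\right) = - \frac{50163}{10}$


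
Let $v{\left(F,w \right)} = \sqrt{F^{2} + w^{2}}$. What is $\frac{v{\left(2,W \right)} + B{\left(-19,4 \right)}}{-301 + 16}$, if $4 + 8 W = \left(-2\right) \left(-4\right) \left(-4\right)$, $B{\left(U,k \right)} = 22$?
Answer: $- \frac{22}{285} - \frac{\sqrt{97}}{570} \approx -0.094472$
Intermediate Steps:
$W = - \frac{9}{2}$ ($W = - \frac{1}{2} + \frac{\left(-2\right) \left(-4\right) \left(-4\right)}{8} = - \frac{1}{2} + \frac{8 \left(-4\right)}{8} = - \frac{1}{2} + \frac{1}{8} \left(-32\right) = - \frac{1}{2} - 4 = - \frac{9}{2} \approx -4.5$)
$\frac{v{\left(2,W \right)} + B{\left(-19,4 \right)}}{-301 + 16} = \frac{\sqrt{2^{2} + \left(- \frac{9}{2}\right)^{2}} + 22}{-301 + 16} = \frac{\sqrt{4 + \frac{81}{4}} + 22}{-285} = \left(\sqrt{\frac{97}{4}} + 22\right) \left(- \frac{1}{285}\right) = \left(\frac{\sqrt{97}}{2} + 22\right) \left(- \frac{1}{285}\right) = \left(22 + \frac{\sqrt{97}}{2}\right) \left(- \frac{1}{285}\right) = - \frac{22}{285} - \frac{\sqrt{97}}{570}$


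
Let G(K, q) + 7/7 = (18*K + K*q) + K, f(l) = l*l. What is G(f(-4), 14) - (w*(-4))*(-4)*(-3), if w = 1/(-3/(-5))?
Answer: 607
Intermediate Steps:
w = 5/3 (w = 1/(-3*(-1/5)) = 1/(3/5) = 5/3 ≈ 1.6667)
f(l) = l**2
G(K, q) = -1 + 19*K + K*q (G(K, q) = -1 + ((18*K + K*q) + K) = -1 + (19*K + K*q) = -1 + 19*K + K*q)
G(f(-4), 14) - (w*(-4))*(-4)*(-3) = (-1 + 19*(-4)**2 + (-4)**2*14) - ((5/3)*(-4))*(-4)*(-3) = (-1 + 19*16 + 16*14) - (-20/3*(-4))*(-3) = (-1 + 304 + 224) - 80*(-3)/3 = 527 - 1*(-80) = 527 + 80 = 607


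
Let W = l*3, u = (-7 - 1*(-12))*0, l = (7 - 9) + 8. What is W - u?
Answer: 18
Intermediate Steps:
l = 6 (l = -2 + 8 = 6)
u = 0 (u = (-7 + 12)*0 = 5*0 = 0)
W = 18 (W = 6*3 = 18)
W - u = 18 - 1*0 = 18 + 0 = 18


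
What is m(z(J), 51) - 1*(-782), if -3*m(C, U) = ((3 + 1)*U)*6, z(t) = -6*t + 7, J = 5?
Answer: 374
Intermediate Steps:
z(t) = 7 - 6*t
m(C, U) = -8*U (m(C, U) = -(3 + 1)*U*6/3 = -4*U*6/3 = -8*U)
m(z(J), 51) - 1*(-782) = -8*51 - 1*(-782) = -408 + 782 = 374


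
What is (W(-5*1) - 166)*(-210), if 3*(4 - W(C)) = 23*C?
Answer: 25970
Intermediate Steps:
W(C) = 4 - 23*C/3
(W(-5*1) - 166)*(-210) = ((4 - (-115)/3) - 166)*(-210) = ((4 - 23/3*(-5)) - 166)*(-210) = ((4 + 115/3) - 166)*(-210) = (127/3 - 166)*(-210) = -371/3*(-210) = 25970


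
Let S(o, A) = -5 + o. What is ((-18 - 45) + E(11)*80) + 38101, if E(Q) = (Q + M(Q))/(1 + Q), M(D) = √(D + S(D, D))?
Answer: 114334/3 + 20*√17/3 ≈ 38139.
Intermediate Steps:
M(D) = √(-5 + 2*D) (M(D) = √(D + (-5 + D)) = √(-5 + 2*D))
E(Q) = (Q + √(-5 + 2*Q))/(1 + Q)
((-18 - 45) + E(11)*80) + 38101 = ((-18 - 45) + ((11 + √(-5 + 2*11))/(1 + 11))*80) + 38101 = (-63 + ((11 + √(-5 + 22))/12)*80) + 38101 = (-63 + ((11 + √17)/12)*80) + 38101 = (-63 + (11/12 + √17/12)*80) + 38101 = (-63 + (220/3 + 20*√17/3)) + 38101 = (31/3 + 20*√17/3) + 38101 = 114334/3 + 20*√17/3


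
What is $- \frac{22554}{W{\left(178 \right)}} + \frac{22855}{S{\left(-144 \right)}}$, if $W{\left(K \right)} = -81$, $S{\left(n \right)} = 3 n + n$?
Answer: $\frac{15281}{64} \approx 238.77$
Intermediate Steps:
$S{\left(n \right)} = 4 n$
$- \frac{22554}{W{\left(178 \right)}} + \frac{22855}{S{\left(-144 \right)}} = - \frac{22554}{-81} + \frac{22855}{4 \left(-144\right)} = \left(-22554\right) \left(- \frac{1}{81}\right) + \frac{22855}{-576} = \frac{2506}{9} + 22855 \left(- \frac{1}{576}\right) = \frac{2506}{9} - \frac{22855}{576} = \frac{15281}{64}$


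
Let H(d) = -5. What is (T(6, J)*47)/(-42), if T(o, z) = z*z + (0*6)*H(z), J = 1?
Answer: -47/42 ≈ -1.1190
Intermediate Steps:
T(o, z) = z² (T(o, z) = z*z + (0*6)*(-5) = z² + 0*(-5) = z² + 0 = z²)
(T(6, J)*47)/(-42) = (1²*47)/(-42) = (1*47)*(-1/42) = 47*(-1/42) = -47/42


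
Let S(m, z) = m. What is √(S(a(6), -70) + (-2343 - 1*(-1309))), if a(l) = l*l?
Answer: I*√998 ≈ 31.591*I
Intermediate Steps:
a(l) = l²
√(S(a(6), -70) + (-2343 - 1*(-1309))) = √(6² + (-2343 - 1*(-1309))) = √(36 + (-2343 + 1309)) = √(36 - 1034) = √(-998) = I*√998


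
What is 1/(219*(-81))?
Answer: -1/17739 ≈ -5.6373e-5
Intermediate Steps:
1/(219*(-81)) = (1/219)*(-1/81) = -1/17739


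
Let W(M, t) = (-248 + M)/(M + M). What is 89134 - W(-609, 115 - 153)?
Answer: 108564355/1218 ≈ 89133.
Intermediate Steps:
W(M, t) = (-248 + M)/(2*M) (W(M, t) = (-248 + M)/((2*M)) = (-248 + M)*(1/(2*M)) = (-248 + M)/(2*M))
89134 - W(-609, 115 - 153) = 89134 - (-248 - 609)/(2*(-609)) = 89134 - (-1)*(-857)/(2*609) = 89134 - 1*857/1218 = 89134 - 857/1218 = 108564355/1218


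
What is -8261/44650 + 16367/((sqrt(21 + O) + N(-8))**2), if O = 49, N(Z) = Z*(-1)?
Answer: 12240637538/200925 - 65468*sqrt(70)/9 ≈ 60.917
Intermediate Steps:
N(Z) = -Z
-8261/44650 + 16367/((sqrt(21 + O) + N(-8))**2) = -8261/44650 + 16367/((sqrt(21 + 49) - 1*(-8))**2) = -8261*1/44650 + 16367/((sqrt(70) + 8)**2) = -8261/44650 + 16367/((8 + sqrt(70))**2) = -8261/44650 + 16367/(8 + sqrt(70))**2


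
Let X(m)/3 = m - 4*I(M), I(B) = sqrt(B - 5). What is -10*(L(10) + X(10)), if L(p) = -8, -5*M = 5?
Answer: -220 + 120*I*sqrt(6) ≈ -220.0 + 293.94*I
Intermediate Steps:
M = -1 (M = -1/5*5 = -1)
I(B) = sqrt(-5 + B)
X(m) = 3*m - 12*I*sqrt(6) (X(m) = 3*(m - 4*sqrt(-5 - 1)) = 3*(m - 4*I*sqrt(6)) = 3*m - 12*I*sqrt(6))
-10*(L(10) + X(10)) = -10*(-8 + (3*10 - 12*I*sqrt(6))) = -10*(-8 + (30 - 12*I*sqrt(6))) = -10*(22 - 12*I*sqrt(6)) = -220 + 120*I*sqrt(6)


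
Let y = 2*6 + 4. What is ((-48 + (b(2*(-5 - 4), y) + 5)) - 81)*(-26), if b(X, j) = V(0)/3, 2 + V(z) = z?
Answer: 9724/3 ≈ 3241.3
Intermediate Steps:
V(z) = -2 + z
y = 16 (y = 12 + 4 = 16)
b(X, j) = -⅔ (b(X, j) = (-2 + 0)/3 = -2*⅓ = -⅔)
((-48 + (b(2*(-5 - 4), y) + 5)) - 81)*(-26) = ((-48 + (-⅔ + 5)) - 81)*(-26) = ((-48 + 13/3) - 81)*(-26) = (-131/3 - 81)*(-26) = -374/3*(-26) = 9724/3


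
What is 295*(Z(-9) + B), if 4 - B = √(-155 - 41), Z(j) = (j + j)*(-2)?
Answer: 11800 - 4130*I ≈ 11800.0 - 4130.0*I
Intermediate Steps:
Z(j) = -4*j (Z(j) = (2*j)*(-2) = -4*j)
B = 4 - 14*I (B = 4 - √(-155 - 41) = 4 - √(-196) = 4 - 14*I ≈ 4.0 - 14.0*I)
295*(Z(-9) + B) = 295*(-4*(-9) + (4 - 14*I)) = 295*(36 + (4 - 14*I)) = 295*(40 - 14*I) = 11800 - 4130*I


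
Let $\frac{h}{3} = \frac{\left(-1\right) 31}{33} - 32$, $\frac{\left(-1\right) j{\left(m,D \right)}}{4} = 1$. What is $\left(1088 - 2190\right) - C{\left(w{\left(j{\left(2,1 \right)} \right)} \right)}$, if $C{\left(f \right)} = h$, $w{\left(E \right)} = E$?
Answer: $- \frac{11035}{11} \approx -1003.2$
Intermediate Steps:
$j{\left(m,D \right)} = -4$ ($j{\left(m,D \right)} = \left(-4\right) 1 = -4$)
$h = - \frac{1087}{11}$ ($h = 3 \left(\frac{\left(-1\right) 31}{33} - 32\right) = 3 \left(\left(-31\right) \frac{1}{33} - 32\right) = 3 \left(- \frac{31}{33} - 32\right) = 3 \left(- \frac{1087}{33}\right) = - \frac{1087}{11} \approx -98.818$)
$C{\left(f \right)} = - \frac{1087}{11}$
$\left(1088 - 2190\right) - C{\left(w{\left(j{\left(2,1 \right)} \right)} \right)} = \left(1088 - 2190\right) - - \frac{1087}{11} = -1102 + \frac{1087}{11} = - \frac{11035}{11}$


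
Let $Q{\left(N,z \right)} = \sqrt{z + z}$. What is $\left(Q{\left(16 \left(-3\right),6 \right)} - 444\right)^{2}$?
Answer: $197148 - 1776 \sqrt{3} \approx 1.9407 \cdot 10^{5}$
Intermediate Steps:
$Q{\left(N,z \right)} = \sqrt{2} \sqrt{z}$ ($Q{\left(N,z \right)} = \sqrt{2 z} = \sqrt{2} \sqrt{z}$)
$\left(Q{\left(16 \left(-3\right),6 \right)} - 444\right)^{2} = \left(\sqrt{2} \sqrt{6} - 444\right)^{2} = \left(2 \sqrt{3} - 444\right)^{2} = \left(-444 + 2 \sqrt{3}\right)^{2}$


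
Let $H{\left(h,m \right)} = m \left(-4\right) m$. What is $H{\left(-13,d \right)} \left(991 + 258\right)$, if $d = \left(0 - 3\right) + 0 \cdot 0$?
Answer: $-44964$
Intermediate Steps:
$d = -3$ ($d = -3 + 0 = -3$)
$H{\left(h,m \right)} = - 4 m^{2}$ ($H{\left(h,m \right)} = - 4 m m = - 4 m^{2}$)
$H{\left(-13,d \right)} \left(991 + 258\right) = - 4 \left(-3\right)^{2} \left(991 + 258\right) = \left(-4\right) 9 \cdot 1249 = \left(-36\right) 1249 = -44964$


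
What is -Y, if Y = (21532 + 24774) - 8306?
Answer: -38000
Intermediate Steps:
Y = 38000 (Y = 46306 - 8306 = 38000)
-Y = -1*38000 = -38000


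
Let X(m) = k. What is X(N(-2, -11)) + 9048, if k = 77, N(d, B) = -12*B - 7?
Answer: 9125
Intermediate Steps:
N(d, B) = -7 - 12*B
X(m) = 77
X(N(-2, -11)) + 9048 = 77 + 9048 = 9125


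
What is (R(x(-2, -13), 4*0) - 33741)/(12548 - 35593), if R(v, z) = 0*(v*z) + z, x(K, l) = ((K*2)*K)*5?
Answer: 33741/23045 ≈ 1.4641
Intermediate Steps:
x(K, l) = 10*K² (x(K, l) = ((2*K)*K)*5 = (2*K²)*5 = 10*K²)
R(v, z) = z (R(v, z) = 0 + z = z)
(R(x(-2, -13), 4*0) - 33741)/(12548 - 35593) = (4*0 - 33741)/(12548 - 35593) = (0 - 33741)/(-23045) = -33741*(-1/23045) = 33741/23045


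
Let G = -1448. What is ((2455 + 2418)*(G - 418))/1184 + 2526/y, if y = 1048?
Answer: -595405755/77552 ≈ -7677.5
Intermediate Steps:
((2455 + 2418)*(G - 418))/1184 + 2526/y = ((2455 + 2418)*(-1448 - 418))/1184 + 2526/1048 = (4873*(-1866))*(1/1184) + 2526*(1/1048) = -9093018*1/1184 + 1263/524 = -4546509/592 + 1263/524 = -595405755/77552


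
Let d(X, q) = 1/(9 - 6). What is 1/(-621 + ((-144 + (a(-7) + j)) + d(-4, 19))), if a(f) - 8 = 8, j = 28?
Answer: -3/2162 ≈ -0.0013876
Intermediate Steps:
d(X, q) = ⅓ (d(X, q) = 1/3 = ⅓)
a(f) = 16 (a(f) = 8 + 8 = 16)
1/(-621 + ((-144 + (a(-7) + j)) + d(-4, 19))) = 1/(-621 + ((-144 + (16 + 28)) + ⅓)) = 1/(-621 + ((-144 + 44) + ⅓)) = 1/(-621 + (-100 + ⅓)) = 1/(-621 - 299/3) = 1/(-2162/3) = -3/2162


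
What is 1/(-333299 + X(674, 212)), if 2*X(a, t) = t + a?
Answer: -1/332856 ≈ -3.0043e-6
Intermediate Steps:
X(a, t) = a/2 + t/2 (X(a, t) = (t + a)/2 = (a + t)/2 = a/2 + t/2)
1/(-333299 + X(674, 212)) = 1/(-333299 + ((½)*674 + (½)*212)) = 1/(-333299 + (337 + 106)) = 1/(-333299 + 443) = 1/(-332856) = -1/332856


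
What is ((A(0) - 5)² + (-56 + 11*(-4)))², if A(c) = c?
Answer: 5625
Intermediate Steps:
((A(0) - 5)² + (-56 + 11*(-4)))² = ((0 - 5)² + (-56 + 11*(-4)))² = ((-5)² + (-56 - 44))² = (25 - 100)² = (-75)² = 5625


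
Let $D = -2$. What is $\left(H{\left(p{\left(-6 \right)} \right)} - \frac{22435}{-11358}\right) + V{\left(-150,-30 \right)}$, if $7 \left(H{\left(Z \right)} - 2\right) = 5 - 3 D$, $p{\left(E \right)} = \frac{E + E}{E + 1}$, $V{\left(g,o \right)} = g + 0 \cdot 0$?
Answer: $- \frac{11484905}{79506} \approx -144.45$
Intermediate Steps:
$V{\left(g,o \right)} = g$ ($V{\left(g,o \right)} = g + 0 = g$)
$p{\left(E \right)} = \frac{2 E}{1 + E}$
$H{\left(Z \right)} = \frac{25}{7}$ ($H{\left(Z \right)} = 2 + \frac{5 - -6}{7} = 2 + \frac{5 + 6}{7} = 2 + \frac{1}{7} \cdot 11 = 2 + \frac{11}{7} = \frac{25}{7}$)
$\left(H{\left(p{\left(-6 \right)} \right)} - \frac{22435}{-11358}\right) + V{\left(-150,-30 \right)} = \left(\frac{25}{7} - \frac{22435}{-11358}\right) - 150 = \left(\frac{25}{7} - - \frac{22435}{11358}\right) - 150 = \left(\frac{25}{7} + \frac{22435}{11358}\right) - 150 = \frac{440995}{79506} - 150 = - \frac{11484905}{79506}$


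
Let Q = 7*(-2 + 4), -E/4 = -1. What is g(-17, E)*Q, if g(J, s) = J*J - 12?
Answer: 3878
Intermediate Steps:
E = 4 (E = -4*(-1) = 4)
g(J, s) = -12 + J**2 (g(J, s) = J**2 - 12 = -12 + J**2)
Q = 14 (Q = 7*2 = 14)
g(-17, E)*Q = (-12 + (-17)**2)*14 = (-12 + 289)*14 = 277*14 = 3878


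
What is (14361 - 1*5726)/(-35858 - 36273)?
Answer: -8635/72131 ≈ -0.11971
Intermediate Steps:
(14361 - 1*5726)/(-35858 - 36273) = (14361 - 5726)/(-72131) = 8635*(-1/72131) = -8635/72131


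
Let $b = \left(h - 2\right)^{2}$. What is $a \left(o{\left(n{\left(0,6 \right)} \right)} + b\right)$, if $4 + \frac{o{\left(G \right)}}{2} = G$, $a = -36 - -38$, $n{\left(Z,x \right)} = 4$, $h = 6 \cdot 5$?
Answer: $1568$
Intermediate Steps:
$h = 30$
$a = 2$ ($a = -36 + 38 = 2$)
$o{\left(G \right)} = -8 + 2 G$
$b = 784$ ($b = \left(30 - 2\right)^{2} = 28^{2} = 784$)
$a \left(o{\left(n{\left(0,6 \right)} \right)} + b\right) = 2 \left(\left(-8 + 2 \cdot 4\right) + 784\right) = 2 \left(\left(-8 + 8\right) + 784\right) = 2 \left(0 + 784\right) = 2 \cdot 784 = 1568$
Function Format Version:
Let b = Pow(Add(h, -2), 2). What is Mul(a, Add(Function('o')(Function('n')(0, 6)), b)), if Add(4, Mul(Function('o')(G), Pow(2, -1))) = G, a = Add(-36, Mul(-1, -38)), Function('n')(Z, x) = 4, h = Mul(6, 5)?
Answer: 1568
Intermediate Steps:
h = 30
a = 2 (a = Add(-36, 38) = 2)
Function('o')(G) = Add(-8, Mul(2, G))
b = 784 (b = Pow(Add(30, -2), 2) = Pow(28, 2) = 784)
Mul(a, Add(Function('o')(Function('n')(0, 6)), b)) = Mul(2, Add(Add(-8, Mul(2, 4)), 784)) = Mul(2, Add(Add(-8, 8), 784)) = Mul(2, Add(0, 784)) = Mul(2, 784) = 1568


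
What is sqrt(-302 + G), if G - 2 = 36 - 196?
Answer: 2*I*sqrt(115) ≈ 21.448*I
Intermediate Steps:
G = -158 (G = 2 + (36 - 196) = 2 - 160 = -158)
sqrt(-302 + G) = sqrt(-302 - 158) = sqrt(-460) = 2*I*sqrt(115)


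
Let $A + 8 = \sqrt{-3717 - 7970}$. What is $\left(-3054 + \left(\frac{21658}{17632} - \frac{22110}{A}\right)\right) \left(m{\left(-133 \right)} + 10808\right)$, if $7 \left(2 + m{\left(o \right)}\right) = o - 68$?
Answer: $- \frac{7913711873534535}{241725904} + \frac{556000170 i \sqrt{11687}}{27419} \approx -3.2738 \cdot 10^{7} + 2.1922 \cdot 10^{6} i$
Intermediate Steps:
$m{\left(o \right)} = - \frac{82}{7} + \frac{o}{7}$ ($m{\left(o \right)} = -2 + \frac{o - 68}{7} = -2 + \frac{-68 + o}{7} = -2 + \left(- \frac{68}{7} + \frac{o}{7}\right) = - \frac{82}{7} + \frac{o}{7}$)
$A = -8 + i \sqrt{11687}$ ($A = -8 + \sqrt{-3717 - 7970} = -8 + \sqrt{-11687} = -8 + i \sqrt{11687} \approx -8.0 + 108.11 i$)
$\left(-3054 + \left(\frac{21658}{17632} - \frac{22110}{A}\right)\right) \left(m{\left(-133 \right)} + 10808\right) = \left(-3054 + \left(\frac{21658}{17632} - \frac{22110}{-8 + i \sqrt{11687}}\right)\right) \left(\left(- \frac{82}{7} + \frac{1}{7} \left(-133\right)\right) + 10808\right) = \left(-3054 + \left(21658 \cdot \frac{1}{17632} - \frac{22110}{-8 + i \sqrt{11687}}\right)\right) \left(\left(- \frac{82}{7} - 19\right) + 10808\right) = \left(-3054 + \left(\frac{10829}{8816} - \frac{22110}{-8 + i \sqrt{11687}}\right)\right) \left(- \frac{215}{7} + 10808\right) = \left(- \frac{26913235}{8816} - \frac{22110}{-8 + i \sqrt{11687}}\right) \frac{75441}{7} = - \frac{2030361361635}{61712} - \frac{1668000510}{7 \left(-8 + i \sqrt{11687}\right)}$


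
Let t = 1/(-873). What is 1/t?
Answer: -873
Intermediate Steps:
t = -1/873 ≈ -0.0011455
1/t = 1/(-1/873) = -873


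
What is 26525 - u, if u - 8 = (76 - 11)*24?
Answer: 24957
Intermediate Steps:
u = 1568 (u = 8 + (76 - 11)*24 = 8 + 65*24 = 8 + 1560 = 1568)
26525 - u = 26525 - 1*1568 = 26525 - 1568 = 24957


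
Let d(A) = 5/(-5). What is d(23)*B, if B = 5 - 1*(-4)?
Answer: -9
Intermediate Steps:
d(A) = -1 (d(A) = 5*(-⅕) = -1)
B = 9 (B = 5 + 4 = 9)
d(23)*B = -1*9 = -9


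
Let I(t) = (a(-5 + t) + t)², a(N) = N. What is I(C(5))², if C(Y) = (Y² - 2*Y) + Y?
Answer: 1500625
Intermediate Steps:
C(Y) = Y² - Y
I(t) = (-5 + 2*t)² (I(t) = ((-5 + t) + t)² = (-5 + 2*t)²)
I(C(5))² = ((-5 + 2*(5*(-1 + 5)))²)² = ((-5 + 2*(5*4))²)² = ((-5 + 2*20)²)² = ((-5 + 40)²)² = (35²)² = 1225² = 1500625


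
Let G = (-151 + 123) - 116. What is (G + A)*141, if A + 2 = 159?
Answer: 1833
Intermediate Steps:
A = 157 (A = -2 + 159 = 157)
G = -144 (G = -28 - 116 = -144)
(G + A)*141 = (-144 + 157)*141 = 13*141 = 1833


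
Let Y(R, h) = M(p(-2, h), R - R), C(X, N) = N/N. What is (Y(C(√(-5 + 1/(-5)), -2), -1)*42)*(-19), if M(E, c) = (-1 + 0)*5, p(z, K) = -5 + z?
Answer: 3990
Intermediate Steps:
C(X, N) = 1
M(E, c) = -5 (M(E, c) = -1*5 = -5)
Y(R, h) = -5
(Y(C(√(-5 + 1/(-5)), -2), -1)*42)*(-19) = -5*42*(-19) = -210*(-19) = 3990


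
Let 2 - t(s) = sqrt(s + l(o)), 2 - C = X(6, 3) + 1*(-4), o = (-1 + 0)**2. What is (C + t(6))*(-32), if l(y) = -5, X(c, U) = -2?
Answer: -288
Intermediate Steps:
o = 1 (o = (-1)**2 = 1)
C = 8 (C = 2 - (-2 + 1*(-4)) = 2 - (-2 - 4) = 2 - 1*(-6) = 2 + 6 = 8)
t(s) = 2 - sqrt(-5 + s) (t(s) = 2 - sqrt(s - 5) = 2 - sqrt(-5 + s))
(C + t(6))*(-32) = (8 + (2 - sqrt(-5 + 6)))*(-32) = (8 + (2 - sqrt(1)))*(-32) = (8 + (2 - 1*1))*(-32) = (8 + (2 - 1))*(-32) = (8 + 1)*(-32) = 9*(-32) = -288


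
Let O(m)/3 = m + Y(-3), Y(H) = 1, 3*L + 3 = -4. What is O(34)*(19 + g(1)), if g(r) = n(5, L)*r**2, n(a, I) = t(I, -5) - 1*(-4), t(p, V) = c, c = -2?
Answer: 2205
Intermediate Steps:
L = -7/3 (L = -1 + (1/3)*(-4) = -1 - 4/3 = -7/3 ≈ -2.3333)
t(p, V) = -2
n(a, I) = 2 (n(a, I) = -2 - 1*(-4) = -2 + 4 = 2)
O(m) = 3 + 3*m (O(m) = 3*(m + 1) = 3*(1 + m) = 3 + 3*m)
g(r) = 2*r**2
O(34)*(19 + g(1)) = (3 + 3*34)*(19 + 2*1**2) = (3 + 102)*(19 + 2*1) = 105*(19 + 2) = 105*21 = 2205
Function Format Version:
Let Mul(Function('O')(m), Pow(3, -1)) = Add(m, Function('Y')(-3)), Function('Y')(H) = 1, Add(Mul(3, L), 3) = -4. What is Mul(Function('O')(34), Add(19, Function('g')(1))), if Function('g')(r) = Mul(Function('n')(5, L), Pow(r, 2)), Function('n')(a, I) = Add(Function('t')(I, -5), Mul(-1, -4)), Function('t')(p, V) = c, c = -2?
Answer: 2205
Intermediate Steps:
L = Rational(-7, 3) (L = Add(-1, Mul(Rational(1, 3), -4)) = Add(-1, Rational(-4, 3)) = Rational(-7, 3) ≈ -2.3333)
Function('t')(p, V) = -2
Function('n')(a, I) = 2 (Function('n')(a, I) = Add(-2, Mul(-1, -4)) = Add(-2, 4) = 2)
Function('O')(m) = Add(3, Mul(3, m)) (Function('O')(m) = Mul(3, Add(m, 1)) = Mul(3, Add(1, m)) = Add(3, Mul(3, m)))
Function('g')(r) = Mul(2, Pow(r, 2))
Mul(Function('O')(34), Add(19, Function('g')(1))) = Mul(Add(3, Mul(3, 34)), Add(19, Mul(2, Pow(1, 2)))) = Mul(Add(3, 102), Add(19, Mul(2, 1))) = Mul(105, Add(19, 2)) = Mul(105, 21) = 2205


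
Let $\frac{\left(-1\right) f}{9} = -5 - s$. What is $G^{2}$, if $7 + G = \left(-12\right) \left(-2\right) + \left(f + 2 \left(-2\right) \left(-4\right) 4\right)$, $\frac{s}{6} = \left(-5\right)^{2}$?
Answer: $2178576$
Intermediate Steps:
$s = 150$ ($s = 6 \left(-5\right)^{2} = 6 \cdot 25 = 150$)
$f = 1395$ ($f = - 9 \left(-5 - 150\right) = \left(-9\right) \left(-155\right) = 1395$)
$G = 1476$ ($G = -7 + \left(\left(-12\right) \left(-2\right) + \left(1395 + 2 \left(-2\right) \left(-4\right) 4\right)\right) = -7 + \left(24 + \left(1395 + 2 \cdot 8 \cdot 4\right)\right) = -7 + \left(24 + \left(1395 + 2 \cdot 32\right)\right) = -7 + \left(24 + \left(1395 + 64\right)\right) = -7 + \left(24 + 1459\right) = -7 + 1483 = 1476$)
$G^{2} = 1476^{2} = 2178576$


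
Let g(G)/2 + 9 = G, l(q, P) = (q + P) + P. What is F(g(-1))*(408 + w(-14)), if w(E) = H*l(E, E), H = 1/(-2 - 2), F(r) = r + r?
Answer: -16740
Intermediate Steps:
l(q, P) = q + 2*P (l(q, P) = (P + q) + P = q + 2*P)
g(G) = -18 + 2*G
F(r) = 2*r
H = -¼ (H = 1/(-4) = -¼ ≈ -0.25000)
w(E) = -3*E/4 (w(E) = -(E + 2*E)/4 = -3*E/4)
F(g(-1))*(408 + w(-14)) = (2*(-18 + 2*(-1)))*(408 - ¾*(-14)) = (2*(-18 - 2))*(408 + 21/2) = (2*(-20))*(837/2) = -40*837/2 = -16740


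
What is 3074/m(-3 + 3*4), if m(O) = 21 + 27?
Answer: 1537/24 ≈ 64.042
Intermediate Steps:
m(O) = 48
3074/m(-3 + 3*4) = 3074/48 = 3074*(1/48) = 1537/24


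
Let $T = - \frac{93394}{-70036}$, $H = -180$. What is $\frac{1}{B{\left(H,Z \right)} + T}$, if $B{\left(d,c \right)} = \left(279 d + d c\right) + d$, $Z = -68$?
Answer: $- \frac{35018}{1336240183} \approx -2.6206 \cdot 10^{-5}$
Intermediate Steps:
$B{\left(d,c \right)} = 280 d + c d$ ($B{\left(d,c \right)} = \left(279 d + c d\right) + d = 280 d + c d$)
$T = \frac{46697}{35018}$ ($T = \left(-93394\right) \left(- \frac{1}{70036}\right) = \frac{46697}{35018} \approx 1.3335$)
$\frac{1}{B{\left(H,Z \right)} + T} = \frac{1}{- 180 \left(280 - 68\right) + \frac{46697}{35018}} = \frac{1}{\left(-180\right) 212 + \frac{46697}{35018}} = \frac{1}{-38160 + \frac{46697}{35018}} = \frac{1}{- \frac{1336240183}{35018}} = - \frac{35018}{1336240183}$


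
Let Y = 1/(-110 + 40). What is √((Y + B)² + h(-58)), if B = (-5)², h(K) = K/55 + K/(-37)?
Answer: 9*√6260948969/28490 ≈ 24.996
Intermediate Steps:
h(K) = -18*K/2035 (h(K) = K*(1/55) + K*(-1/37) = K/55 - K/37 = -18*K/2035)
B = 25
Y = -1/70 (Y = 1/(-70) = -1/70 ≈ -0.014286)
√((Y + B)² + h(-58)) = √((-1/70 + 25)² - 18/2035*(-58)) = √((1749/70)² + 1044/2035) = √(3059001/4900 + 1044/2035) = √(1246036527/1994300) = 9*√6260948969/28490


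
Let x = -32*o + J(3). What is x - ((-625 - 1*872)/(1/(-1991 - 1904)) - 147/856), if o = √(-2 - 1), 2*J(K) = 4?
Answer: -4991175781/856 - 32*I*√3 ≈ -5.8308e+6 - 55.426*I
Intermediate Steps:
J(K) = 2 (J(K) = (½)*4 = 2)
o = I*√3 (o = √(-3) = I*√3 ≈ 1.732*I)
x = 2 - 32*I*√3 (x = -32*I*√3 + 2 = 2 - 32*I*√3 ≈ 2.0 - 55.426*I)
x - ((-625 - 1*872)/(1/(-1991 - 1904)) - 147/856) = (2 - 32*I*√3) - ((-625 - 1*872)/(1/(-1991 - 1904)) - 147/856) = (2 - 32*I*√3) - ((-625 - 872)/(1/(-3895)) - 147*1/856) = (2 - 32*I*√3) - (-1497/(-1/3895) - 147/856) = (2 - 32*I*√3) - (-1497*(-3895) - 147/856) = (2 - 32*I*√3) - (5830815 - 147/856) = (2 - 32*I*√3) - 1*4991177493/856 = (2 - 32*I*√3) - 4991177493/856 = -4991175781/856 - 32*I*√3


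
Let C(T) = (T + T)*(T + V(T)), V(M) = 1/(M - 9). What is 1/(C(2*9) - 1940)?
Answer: -1/1288 ≈ -0.00077640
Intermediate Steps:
V(M) = 1/(-9 + M)
C(T) = 2*T*(T + 1/(-9 + T)) (C(T) = (T + T)*(T + 1/(-9 + T)) = (2*T)*(T + 1/(-9 + T)) = 2*T*(T + 1/(-9 + T)))
1/(C(2*9) - 1940) = 1/(2*(2*9)*(1 + (2*9)*(-9 + 2*9))/(-9 + 2*9) - 1940) = 1/(2*18*(1 + 18*(-9 + 18))/(-9 + 18) - 1940) = 1/(2*18*(1 + 18*9)/9 - 1940) = 1/(2*18*(⅑)*(1 + 162) - 1940) = 1/(2*18*(⅑)*163 - 1940) = 1/(652 - 1940) = 1/(-1288) = -1/1288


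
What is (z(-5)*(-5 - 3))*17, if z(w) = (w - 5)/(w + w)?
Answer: -136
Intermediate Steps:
z(w) = (-5 + w)/(2*w) (z(w) = (-5 + w)/((2*w)) = (-5 + w)*(1/(2*w)) = (-5 + w)/(2*w))
(z(-5)*(-5 - 3))*17 = (((1/2)*(-5 - 5)/(-5))*(-5 - 3))*17 = (((1/2)*(-1/5)*(-10))*(-8))*17 = (1*(-8))*17 = -8*17 = -136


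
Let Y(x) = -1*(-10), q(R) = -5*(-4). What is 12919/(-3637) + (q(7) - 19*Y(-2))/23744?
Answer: -153683513/43178464 ≈ -3.5593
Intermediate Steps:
q(R) = 20
Y(x) = 10
12919/(-3637) + (q(7) - 19*Y(-2))/23744 = 12919/(-3637) + (20 - 19*10)/23744 = 12919*(-1/3637) + (20 - 190)*(1/23744) = -12919/3637 - 170*1/23744 = -12919/3637 - 85/11872 = -153683513/43178464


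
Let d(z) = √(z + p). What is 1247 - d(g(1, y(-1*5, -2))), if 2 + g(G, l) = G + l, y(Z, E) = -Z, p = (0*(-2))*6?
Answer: 1245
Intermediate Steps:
p = 0 (p = 0*6 = 0)
g(G, l) = -2 + G + l (g(G, l) = -2 + (G + l) = -2 + G + l)
d(z) = √z (d(z) = √(z + 0) = √z)
1247 - d(g(1, y(-1*5, -2))) = 1247 - √(-2 + 1 - (-1)*5) = 1247 - √(-2 + 1 - 1*(-5)) = 1247 - √(-2 + 1 + 5) = 1247 - √4 = 1247 - 1*2 = 1247 - 2 = 1245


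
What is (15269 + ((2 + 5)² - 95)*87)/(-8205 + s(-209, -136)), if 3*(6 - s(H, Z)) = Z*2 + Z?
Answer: -11267/8063 ≈ -1.3974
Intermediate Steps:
s(H, Z) = 6 - Z (s(H, Z) = 6 - (Z*2 + Z)/3 = 6 - (2*Z + Z)/3 = 6 - Z)
(15269 + ((2 + 5)² - 95)*87)/(-8205 + s(-209, -136)) = (15269 + ((2 + 5)² - 95)*87)/(-8205 + (6 - 1*(-136))) = (15269 + (7² - 95)*87)/(-8205 + (6 + 136)) = (15269 + (49 - 95)*87)/(-8205 + 142) = (15269 - 46*87)/(-8063) = (15269 - 4002)*(-1/8063) = 11267*(-1/8063) = -11267/8063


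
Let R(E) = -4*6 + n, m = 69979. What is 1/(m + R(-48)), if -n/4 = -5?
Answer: 1/69975 ≈ 1.4291e-5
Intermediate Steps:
n = 20 (n = -4*(-5) = 20)
R(E) = -4 (R(E) = -4*6 + 20 = -24 + 20 = -4)
1/(m + R(-48)) = 1/(69979 - 4) = 1/69975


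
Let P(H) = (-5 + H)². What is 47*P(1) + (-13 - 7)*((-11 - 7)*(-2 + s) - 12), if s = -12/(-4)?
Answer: 1352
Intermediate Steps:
s = 3 (s = -12*(-¼) = 3)
47*P(1) + (-13 - 7)*((-11 - 7)*(-2 + s) - 12) = 47*(-5 + 1)² + (-13 - 7)*((-11 - 7)*(-2 + 3) - 12) = 47*(-4)² - 20*(-18*1 - 12) = 47*16 - 20*(-18 - 12) = 752 - 20*(-30) = 752 + 600 = 1352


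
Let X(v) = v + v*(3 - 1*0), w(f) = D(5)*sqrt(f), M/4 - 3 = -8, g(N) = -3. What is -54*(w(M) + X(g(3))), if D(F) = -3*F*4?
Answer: 648 + 6480*I*sqrt(5) ≈ 648.0 + 14490.0*I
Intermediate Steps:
D(F) = -12*F
M = -20 (M = 12 + 4*(-8) = 12 - 32 = -20)
w(f) = -60*sqrt(f) (w(f) = (-12*5)*sqrt(f) = -60*sqrt(f))
X(v) = 4*v (X(v) = v + v*(3 + 0) = v + v*3 = v + 3*v = 4*v)
-54*(w(M) + X(g(3))) = -54*(-120*I*sqrt(5) + 4*(-3)) = -54*(-120*I*sqrt(5) - 12) = -54*(-12 - 120*I*sqrt(5)) = 648 + 6480*I*sqrt(5)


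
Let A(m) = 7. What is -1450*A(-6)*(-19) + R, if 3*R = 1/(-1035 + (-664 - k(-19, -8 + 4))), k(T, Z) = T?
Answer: 971963999/5040 ≈ 1.9285e+5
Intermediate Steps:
R = -1/5040 (R = 1/(3*(-1035 + (-664 - 1*(-19)))) = 1/(3*(-1035 + (-664 + 19))) = 1/(3*(-1035 - 645)) = (1/3)/(-1680) = (1/3)*(-1/1680) = -1/5040 ≈ -0.00019841)
-1450*A(-6)*(-19) + R = -10150*(-19) - 1/5040 = -1450*(-133) - 1/5040 = 192850 - 1/5040 = 971963999/5040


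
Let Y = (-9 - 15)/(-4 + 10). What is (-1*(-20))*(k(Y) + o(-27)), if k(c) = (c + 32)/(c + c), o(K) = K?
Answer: -610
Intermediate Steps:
Y = -4 (Y = -24/6 = -24*1/6 = -4)
k(c) = (32 + c)/(2*c) (k(c) = (32 + c)/((2*c)) = (32 + c)*(1/(2*c)) = (32 + c)/(2*c))
(-1*(-20))*(k(Y) + o(-27)) = (-1*(-20))*((1/2)*(32 - 4)/(-4) - 27) = 20*((1/2)*(-1/4)*28 - 27) = 20*(-7/2 - 27) = 20*(-61/2) = -610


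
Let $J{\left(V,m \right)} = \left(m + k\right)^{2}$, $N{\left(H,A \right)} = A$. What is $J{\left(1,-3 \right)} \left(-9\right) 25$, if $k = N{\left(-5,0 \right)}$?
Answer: $-2025$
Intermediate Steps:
$k = 0$
$J{\left(V,m \right)} = m^{2}$ ($J{\left(V,m \right)} = \left(m + 0\right)^{2} = m^{2}$)
$J{\left(1,-3 \right)} \left(-9\right) 25 = \left(-3\right)^{2} \left(-9\right) 25 = 9 \left(-9\right) 25 = \left(-81\right) 25 = -2025$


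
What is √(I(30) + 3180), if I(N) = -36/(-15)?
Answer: 6*√2210/5 ≈ 56.413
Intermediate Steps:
I(N) = 12/5 (I(N) = -36*(-1/15) = 12/5)
√(I(30) + 3180) = √(12/5 + 3180) = √(15912/5) = 6*√2210/5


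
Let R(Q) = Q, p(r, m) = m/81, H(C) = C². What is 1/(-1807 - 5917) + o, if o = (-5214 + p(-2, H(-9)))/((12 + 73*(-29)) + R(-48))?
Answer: 40263059/16629772 ≈ 2.4211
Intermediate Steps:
p(r, m) = m/81 (p(r, m) = m*(1/81) = m/81)
o = 5213/2153 (o = (-5214 + (1/81)*(-9)²)/((12 + 73*(-29)) - 48) = (-5214 + (1/81)*81)/((12 - 2117) - 48) = (-5214 + 1)/(-2105 - 48) = -5213/(-2153) = -5213*(-1/2153) = 5213/2153 ≈ 2.4213)
1/(-1807 - 5917) + o = 1/(-1807 - 5917) + 5213/2153 = 1/(-7724) + 5213/2153 = -1/7724 + 5213/2153 = 40263059/16629772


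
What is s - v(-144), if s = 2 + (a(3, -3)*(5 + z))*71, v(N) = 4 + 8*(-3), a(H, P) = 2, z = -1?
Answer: 590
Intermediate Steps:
v(N) = -20 (v(N) = 4 - 24 = -20)
s = 570 (s = 2 + (2*(5 - 1))*71 = 2 + (2*4)*71 = 2 + 8*71 = 2 + 568 = 570)
s - v(-144) = 570 - 1*(-20) = 570 + 20 = 590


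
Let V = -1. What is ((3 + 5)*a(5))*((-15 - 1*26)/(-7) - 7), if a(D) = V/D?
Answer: 64/35 ≈ 1.8286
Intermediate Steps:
a(D) = -1/D
((3 + 5)*a(5))*((-15 - 1*26)/(-7) - 7) = ((3 + 5)*(-1/5))*((-15 - 1*26)/(-7) - 7) = (8*(-1*⅕))*((-15 - 26)*(-⅐) - 7) = (8*(-⅕))*(-41*(-⅐) - 7) = -8*(41/7 - 7)/5 = -8/5*(-8/7) = 64/35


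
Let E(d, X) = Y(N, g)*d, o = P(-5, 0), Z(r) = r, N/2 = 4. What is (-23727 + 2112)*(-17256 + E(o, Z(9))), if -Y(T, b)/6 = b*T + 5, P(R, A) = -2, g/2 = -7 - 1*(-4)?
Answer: 384141780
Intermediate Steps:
g = -6 (g = 2*(-7 - 1*(-4)) = 2*(-7 + 4) = 2*(-3) = -6)
N = 8 (N = 2*4 = 8)
Y(T, b) = -30 - 6*T*b (Y(T, b) = -6*(b*T + 5) = -6*(T*b + 5) = -6*(5 + T*b) = -30 - 6*T*b)
o = -2
E(d, X) = 258*d (E(d, X) = (-30 - 6*8*(-6))*d = (-30 + 288)*d = 258*d)
(-23727 + 2112)*(-17256 + E(o, Z(9))) = (-23727 + 2112)*(-17256 + 258*(-2)) = -21615*(-17256 - 516) = -21615*(-17772) = 384141780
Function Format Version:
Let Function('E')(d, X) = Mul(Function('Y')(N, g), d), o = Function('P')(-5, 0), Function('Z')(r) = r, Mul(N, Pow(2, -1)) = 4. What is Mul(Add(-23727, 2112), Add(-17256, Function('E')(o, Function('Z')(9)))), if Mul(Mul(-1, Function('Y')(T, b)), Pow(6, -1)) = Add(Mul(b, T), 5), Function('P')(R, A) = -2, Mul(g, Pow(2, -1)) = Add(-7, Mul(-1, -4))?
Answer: 384141780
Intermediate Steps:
g = -6 (g = Mul(2, Add(-7, Mul(-1, -4))) = Mul(2, Add(-7, 4)) = Mul(2, -3) = -6)
N = 8 (N = Mul(2, 4) = 8)
Function('Y')(T, b) = Add(-30, Mul(-6, T, b)) (Function('Y')(T, b) = Mul(-6, Add(Mul(b, T), 5)) = Mul(-6, Add(Mul(T, b), 5)) = Mul(-6, Add(5, Mul(T, b))) = Add(-30, Mul(-6, T, b)))
o = -2
Function('E')(d, X) = Mul(258, d) (Function('E')(d, X) = Mul(Add(-30, Mul(-6, 8, -6)), d) = Mul(Add(-30, 288), d) = Mul(258, d))
Mul(Add(-23727, 2112), Add(-17256, Function('E')(o, Function('Z')(9)))) = Mul(Add(-23727, 2112), Add(-17256, Mul(258, -2))) = Mul(-21615, Add(-17256, -516)) = Mul(-21615, -17772) = 384141780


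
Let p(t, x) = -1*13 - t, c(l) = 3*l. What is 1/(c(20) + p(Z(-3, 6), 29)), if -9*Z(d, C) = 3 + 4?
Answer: 9/430 ≈ 0.020930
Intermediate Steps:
Z(d, C) = -7/9 (Z(d, C) = -(3 + 4)/9 = -⅑*7 = -7/9)
p(t, x) = -13 - t
1/(c(20) + p(Z(-3, 6), 29)) = 1/(3*20 + (-13 - 1*(-7/9))) = 1/(60 + (-13 + 7/9)) = 1/(60 - 110/9) = 1/(430/9) = 9/430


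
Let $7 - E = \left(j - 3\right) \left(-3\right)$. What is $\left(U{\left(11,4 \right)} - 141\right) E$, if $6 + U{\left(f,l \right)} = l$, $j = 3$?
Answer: $-1001$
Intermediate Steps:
$U{\left(f,l \right)} = -6 + l$
$E = 7$ ($E = 7 - \left(3 - 3\right) \left(-3\right) = 7 - 0 \left(-3\right) = 7 - 0 = 7 + 0 = 7$)
$\left(U{\left(11,4 \right)} - 141\right) E = \left(\left(-6 + 4\right) - 141\right) 7 = \left(-2 - 141\right) 7 = \left(-143\right) 7 = -1001$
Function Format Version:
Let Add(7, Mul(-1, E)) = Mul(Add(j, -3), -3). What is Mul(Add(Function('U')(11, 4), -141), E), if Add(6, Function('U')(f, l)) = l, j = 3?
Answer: -1001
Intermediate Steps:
Function('U')(f, l) = Add(-6, l)
E = 7 (E = Add(7, Mul(-1, Mul(Add(3, -3), -3))) = Add(7, Mul(-1, Mul(0, -3))) = Add(7, Mul(-1, 0)) = Add(7, 0) = 7)
Mul(Add(Function('U')(11, 4), -141), E) = Mul(Add(Add(-6, 4), -141), 7) = Mul(Add(-2, -141), 7) = Mul(-143, 7) = -1001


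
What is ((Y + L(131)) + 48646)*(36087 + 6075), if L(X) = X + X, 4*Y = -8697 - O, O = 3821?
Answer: 1930113117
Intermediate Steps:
Y = -6259/2 (Y = (-8697 - 1*3821)/4 = (-8697 - 3821)/4 = (¼)*(-12518) = -6259/2 ≈ -3129.5)
L(X) = 2*X
((Y + L(131)) + 48646)*(36087 + 6075) = ((-6259/2 + 2*131) + 48646)*(36087 + 6075) = ((-6259/2 + 262) + 48646)*42162 = (-5735/2 + 48646)*42162 = (91557/2)*42162 = 1930113117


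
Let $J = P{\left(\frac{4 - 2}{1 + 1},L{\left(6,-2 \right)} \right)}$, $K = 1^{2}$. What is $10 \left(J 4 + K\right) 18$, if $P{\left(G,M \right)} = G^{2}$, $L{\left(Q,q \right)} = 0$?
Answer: $900$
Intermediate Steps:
$K = 1$
$J = 1$ ($J = \left(\frac{4 - 2}{1 + 1}\right)^{2} = \left(\frac{2}{2}\right)^{2} = \left(2 \cdot \frac{1}{2}\right)^{2} = 1^{2} = 1$)
$10 \left(J 4 + K\right) 18 = 10 \left(1 \cdot 4 + 1\right) 18 = 10 \left(4 + 1\right) 18 = 10 \cdot 5 \cdot 18 = 50 \cdot 18 = 900$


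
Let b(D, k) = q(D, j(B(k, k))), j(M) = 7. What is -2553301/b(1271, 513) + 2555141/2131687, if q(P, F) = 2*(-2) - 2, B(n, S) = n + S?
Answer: 5442853879633/12790122 ≈ 4.2555e+5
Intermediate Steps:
B(n, S) = S + n
q(P, F) = -6 (q(P, F) = -4 - 2 = -6)
b(D, k) = -6
-2553301/b(1271, 513) + 2555141/2131687 = -2553301/(-6) + 2555141/2131687 = -2553301*(-⅙) + 2555141*(1/2131687) = 2553301/6 + 2555141/2131687 = 5442853879633/12790122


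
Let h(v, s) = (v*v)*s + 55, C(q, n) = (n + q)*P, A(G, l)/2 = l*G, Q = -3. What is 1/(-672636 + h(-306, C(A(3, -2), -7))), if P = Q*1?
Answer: 1/4664671 ≈ 2.1438e-7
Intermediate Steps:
P = -3 (P = -3*1 = -3)
A(G, l) = 2*G*l (A(G, l) = 2*(l*G) = 2*(G*l) = 2*G*l)
C(q, n) = -3*n - 3*q (C(q, n) = (n + q)*(-3) = -3*n - 3*q)
h(v, s) = 55 + s*v² (h(v, s) = v²*s + 55 = s*v² + 55 = 55 + s*v²)
1/(-672636 + h(-306, C(A(3, -2), -7))) = 1/(-672636 + (55 + (-3*(-7) - 6*3*(-2))*(-306)²)) = 1/(-672636 + (55 + (21 - 3*(-12))*93636)) = 1/(-672636 + (55 + (21 + 36)*93636)) = 1/(-672636 + (55 + 57*93636)) = 1/(-672636 + (55 + 5337252)) = 1/(-672636 + 5337307) = 1/4664671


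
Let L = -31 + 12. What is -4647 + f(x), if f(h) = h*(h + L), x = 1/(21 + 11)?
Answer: -4759135/1024 ≈ -4647.6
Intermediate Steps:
L = -19
x = 1/32 ≈ 0.031250
f(h) = h*(-19 + h) (f(h) = h*(h - 19) = h*(-19 + h))
-4647 + f(x) = -4647 + (-19 + 1/32)/32 = -4647 + (1/32)*(-607/32) = -4647 - 607/1024 = -4759135/1024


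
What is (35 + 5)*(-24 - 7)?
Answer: -1240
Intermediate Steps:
(35 + 5)*(-24 - 7) = 40*(-31) = -1240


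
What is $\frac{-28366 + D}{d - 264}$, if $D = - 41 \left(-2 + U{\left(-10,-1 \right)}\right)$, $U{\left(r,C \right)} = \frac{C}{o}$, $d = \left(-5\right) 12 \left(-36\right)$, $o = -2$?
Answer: $- \frac{56609}{3792} \approx -14.929$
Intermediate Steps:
$d = 2160$ ($d = \left(-60\right) \left(-36\right) = 2160$)
$U{\left(r,C \right)} = - \frac{C}{2}$ ($U{\left(r,C \right)} = \frac{C}{-2} = C \left(- \frac{1}{2}\right) = - \frac{C}{2}$)
$D = \frac{123}{2}$ ($D = - 41 \left(-2 - - \frac{1}{2}\right) = - 41 \left(-2 + \frac{1}{2}\right) = \left(-41\right) \left(- \frac{3}{2}\right) = \frac{123}{2} \approx 61.5$)
$\frac{-28366 + D}{d - 264} = \frac{-28366 + \frac{123}{2}}{2160 - 264} = - \frac{56609}{2 \cdot 1896} = \left(- \frac{56609}{2}\right) \frac{1}{1896} = - \frac{56609}{3792}$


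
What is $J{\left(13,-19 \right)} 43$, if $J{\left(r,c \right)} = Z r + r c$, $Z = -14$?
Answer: $-18447$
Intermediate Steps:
$J{\left(r,c \right)} = - 14 r + c r$ ($J{\left(r,c \right)} = - 14 r + r c = - 14 r + c r$)
$J{\left(13,-19 \right)} 43 = 13 \left(-14 - 19\right) 43 = 13 \left(-33\right) 43 = \left(-429\right) 43 = -18447$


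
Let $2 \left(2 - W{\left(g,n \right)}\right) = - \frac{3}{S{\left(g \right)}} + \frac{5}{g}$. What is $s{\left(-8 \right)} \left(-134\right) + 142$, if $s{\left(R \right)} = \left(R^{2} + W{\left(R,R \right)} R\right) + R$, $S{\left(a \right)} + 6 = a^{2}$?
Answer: $- \frac{140803}{29} \approx -4855.3$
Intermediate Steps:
$S{\left(a \right)} = -6 + a^{2}$
$W{\left(g,n \right)} = 2 - \frac{5}{2 g} + \frac{3}{2 \left(-6 + g^{2}\right)}$ ($W{\left(g,n \right)} = 2 - \frac{- \frac{3}{-6 + g^{2}} + \frac{5}{g}}{2} = 2 + \left(- \frac{5}{2 g} + \frac{3}{2 \left(-6 + g^{2}\right)}\right) = 2 - \frac{5}{2 g} + \frac{3}{2 \left(-6 + g^{2}\right)}$)
$s{\left(R \right)} = R + R^{2} + \frac{30 - 21 R - 5 R^{2} + 4 R^{3}}{2 \left(-6 + R^{2}\right)}$ ($s{\left(R \right)} = \left(R^{2} + \frac{30 - 21 R - 5 R^{2} + 4 R^{3}}{2 R \left(-6 + R^{2}\right)} R\right) + R = \left(R^{2} + \frac{30 - 21 R - 5 R^{2} + 4 R^{3}}{2 \left(-6 + R^{2}\right)}\right) + R = R + R^{2} + \frac{30 - 21 R - 5 R^{2} + 4 R^{3}}{2 \left(-6 + R^{2}\right)}$)
$s{\left(-8 \right)} \left(-134\right) + 142 = \frac{30 - -264 - 17 \left(-8\right)^{2} + 2 \left(-8\right)^{4} + 6 \left(-8\right)^{3}}{2 \left(-6 + \left(-8\right)^{2}\right)} \left(-134\right) + 142 = \frac{30 + 264 - 1088 + 2 \cdot 4096 + 6 \left(-512\right)}{2 \left(-6 + 64\right)} \left(-134\right) + 142 = \frac{30 + 264 - 1088 + 8192 - 3072}{2 \cdot 58} \left(-134\right) + 142 = \frac{1}{2} \cdot \frac{1}{58} \cdot 4326 \left(-134\right) + 142 = \frac{2163}{58} \left(-134\right) + 142 = - \frac{144921}{29} + 142 = - \frac{140803}{29}$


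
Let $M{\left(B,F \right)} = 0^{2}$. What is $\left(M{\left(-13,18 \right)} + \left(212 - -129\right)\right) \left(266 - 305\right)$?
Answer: $-13299$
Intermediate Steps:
$M{\left(B,F \right)} = 0$
$\left(M{\left(-13,18 \right)} + \left(212 - -129\right)\right) \left(266 - 305\right) = \left(0 + \left(212 - -129\right)\right) \left(266 - 305\right) = \left(0 + \left(212 + 129\right)\right) \left(-39\right) = \left(0 + 341\right) \left(-39\right) = 341 \left(-39\right) = -13299$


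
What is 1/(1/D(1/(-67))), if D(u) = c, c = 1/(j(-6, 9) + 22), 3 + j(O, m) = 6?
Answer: 1/25 ≈ 0.040000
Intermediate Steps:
j(O, m) = 3 (j(O, m) = -3 + 6 = 3)
c = 1/25 (c = 1/(3 + 22) = 1/25 ≈ 0.040000)
D(u) = 1/25
1/(1/D(1/(-67))) = 1/(1/(1/25)) = 1/25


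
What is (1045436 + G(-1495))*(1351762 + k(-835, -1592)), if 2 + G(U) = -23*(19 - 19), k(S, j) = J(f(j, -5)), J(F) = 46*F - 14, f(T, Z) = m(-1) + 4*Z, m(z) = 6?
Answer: 1412490059136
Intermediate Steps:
f(T, Z) = 6 + 4*Z
J(F) = -14 + 46*F
k(S, j) = -658 (k(S, j) = -14 + 46*(6 + 4*(-5)) = -14 + 46*(6 - 20) = -14 + 46*(-14) = -14 - 644 = -658)
G(U) = -2 (G(U) = -2 - 23*(19 - 19) = -2 - 23*0 = -2 + 0 = -2)
(1045436 + G(-1495))*(1351762 + k(-835, -1592)) = (1045436 - 2)*(1351762 - 658) = 1045434*1351104 = 1412490059136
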